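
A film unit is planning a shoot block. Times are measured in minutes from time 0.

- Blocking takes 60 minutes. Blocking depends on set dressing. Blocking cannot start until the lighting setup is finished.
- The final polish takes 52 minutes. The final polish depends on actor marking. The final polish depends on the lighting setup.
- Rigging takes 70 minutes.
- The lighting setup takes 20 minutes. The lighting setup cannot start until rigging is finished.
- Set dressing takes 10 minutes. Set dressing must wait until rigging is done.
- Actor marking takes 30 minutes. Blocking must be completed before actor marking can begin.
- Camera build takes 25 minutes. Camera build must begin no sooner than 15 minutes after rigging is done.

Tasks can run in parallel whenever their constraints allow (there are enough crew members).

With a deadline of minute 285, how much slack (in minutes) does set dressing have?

Nothing blocks rigging, so it runs from minute 0 to minute 70.
Set dressing cannot begin until rigging (finishes minute 70). It runs from minute 70 to 70 + 10 = minute 80.

Working backward from the deadline:
The final polish must finish by minute 285; it takes 52 minutes, so it must start by 285 − 52 = minute 233.
Actor marking has to be done before the final polish (must start by minute 233). That means finishing by minute 233, i.e. starting by 233 − 30 = minute 203.
Blocking feeds into actor marking (must start by minute 203); so blocking must finish by minute 203 and therefore start by minute 143.
Set dressing has to be done before blocking (must start by minute 143). That means finishing by minute 143, i.e. starting by 143 − 10 = minute 133.
So set dressing can start as early as minute 70 and as late as minute 133, giving 133 − 70 = 63 minutes of slack.

63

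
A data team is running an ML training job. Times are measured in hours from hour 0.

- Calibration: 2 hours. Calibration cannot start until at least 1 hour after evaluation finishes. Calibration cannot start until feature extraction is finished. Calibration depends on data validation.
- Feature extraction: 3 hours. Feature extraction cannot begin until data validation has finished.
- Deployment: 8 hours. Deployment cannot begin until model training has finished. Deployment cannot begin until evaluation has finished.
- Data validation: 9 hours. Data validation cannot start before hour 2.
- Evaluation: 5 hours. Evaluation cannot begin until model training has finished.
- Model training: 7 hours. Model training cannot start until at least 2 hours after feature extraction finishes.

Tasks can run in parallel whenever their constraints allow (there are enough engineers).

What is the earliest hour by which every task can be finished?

Data validation cannot begin until its own release at hour 2. It runs from hour 2 to 2 + 9 = hour 11.
After data validation (finishes hour 11), feature extraction can start at hour 11 and finishes at hour 14.
Model training waits on feature extraction (finishes hour 14, plus 2-hour gap → hour 16), so it starts at hour 16 and finishes at 16 + 7 = hour 23.
After model training (finishes hour 23), evaluation can start at hour 23 and finishes at hour 28.
For deployment: model training (finishes hour 23); evaluation (finishes hour 28). Taking the maximum gives a start of hour 28, and it finishes at 28 + 8 = hour 36.
For calibration: evaluation (finishes hour 28, plus 1-hour gap → hour 29); feature extraction (finishes hour 14); data validation (finishes hour 11). Taking the maximum gives a start of hour 29, and it finishes at 29 + 2 = hour 31.
All tasks are finished once the last one completes. Finish times: Data validation at 11, Feature extraction at 14, Model training at 23, Evaluation at 28, Calibration at 31, Deployment at 36. The latest is hour 36.

36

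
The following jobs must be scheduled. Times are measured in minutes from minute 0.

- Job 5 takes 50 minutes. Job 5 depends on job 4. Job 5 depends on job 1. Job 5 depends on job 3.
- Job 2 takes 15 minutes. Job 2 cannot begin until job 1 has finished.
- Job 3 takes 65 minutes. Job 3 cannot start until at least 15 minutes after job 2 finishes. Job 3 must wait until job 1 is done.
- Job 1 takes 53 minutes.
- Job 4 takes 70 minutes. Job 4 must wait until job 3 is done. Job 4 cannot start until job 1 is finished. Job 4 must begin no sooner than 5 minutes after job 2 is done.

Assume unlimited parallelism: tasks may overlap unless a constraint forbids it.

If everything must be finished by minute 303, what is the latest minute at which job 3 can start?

Job 5 must finish by minute 303; it takes 50 minutes, so it must start by 303 − 50 = minute 253.
Since job 5 (must start by minute 253) depends on it, job 4 must finish by minute 253. Backing off its 70-minute duration gives a latest start of minute 183.
For job 3: job 4 (must start by minute 183); job 5 (must start by minute 253). The most restrictive is minute 183; with a 65-minute duration, job 3 must start by minute 118.

118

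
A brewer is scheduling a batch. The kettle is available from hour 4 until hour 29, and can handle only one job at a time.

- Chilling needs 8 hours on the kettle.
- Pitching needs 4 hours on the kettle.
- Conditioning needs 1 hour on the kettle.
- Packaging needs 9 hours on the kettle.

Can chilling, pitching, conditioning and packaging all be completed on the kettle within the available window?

The kettle window is 29 − 4 = 25 hours.
Running back to back, the jobs need 8 + 4 + 1 + 9 = 22 hours on the kettle.
Since 22 ≤ 25, they fit within the window.

Yes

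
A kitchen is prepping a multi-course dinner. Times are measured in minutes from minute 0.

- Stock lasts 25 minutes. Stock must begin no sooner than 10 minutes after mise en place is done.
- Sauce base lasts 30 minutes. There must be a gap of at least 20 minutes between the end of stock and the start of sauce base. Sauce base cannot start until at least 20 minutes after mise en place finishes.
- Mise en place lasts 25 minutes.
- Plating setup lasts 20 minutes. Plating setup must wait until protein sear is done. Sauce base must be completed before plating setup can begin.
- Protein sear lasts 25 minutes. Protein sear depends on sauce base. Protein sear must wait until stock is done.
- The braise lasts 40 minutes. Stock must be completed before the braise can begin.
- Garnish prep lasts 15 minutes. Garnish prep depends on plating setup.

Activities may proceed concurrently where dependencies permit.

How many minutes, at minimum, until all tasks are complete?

Nothing blocks mise en place, so it runs from minute 0 to minute 25.
After mise en place (finishes minute 25, plus 10-minute gap → minute 35), stock can start at minute 35 and finishes at minute 60.
The braise waits on stock (finishes minute 60), so it starts at minute 60 and finishes at 60 + 40 = minute 100.
Sauce base has to wait for stock (finishes minute 60, plus 20-minute gap → minute 80); mise en place (finishes minute 25, plus 20-minute gap → minute 45). The latest of these is minute 80, so sauce base runs minute 80 to 80 + 30 = minute 110.
Protein sear has to wait for sauce base (finishes minute 110); stock (finishes minute 60). The latest of these is minute 110, so protein sear runs minute 110 to 110 + 25 = minute 135.
Plating setup needs all of protein sear (finishes minute 135); sauce base (finishes minute 110). That puts its earliest start at minute 135; it finishes at 135 + 20 = minute 155.
Garnish prep waits on plating setup (finishes minute 155), so it starts at minute 155 and finishes at 155 + 15 = minute 170.
All tasks are finished once the last one completes. Finish times: Mise en place at 25, Stock at 60, Sauce base at 110, The braise at 100, Protein sear at 135, Plating setup at 155, Garnish prep at 170. The latest is minute 170.

170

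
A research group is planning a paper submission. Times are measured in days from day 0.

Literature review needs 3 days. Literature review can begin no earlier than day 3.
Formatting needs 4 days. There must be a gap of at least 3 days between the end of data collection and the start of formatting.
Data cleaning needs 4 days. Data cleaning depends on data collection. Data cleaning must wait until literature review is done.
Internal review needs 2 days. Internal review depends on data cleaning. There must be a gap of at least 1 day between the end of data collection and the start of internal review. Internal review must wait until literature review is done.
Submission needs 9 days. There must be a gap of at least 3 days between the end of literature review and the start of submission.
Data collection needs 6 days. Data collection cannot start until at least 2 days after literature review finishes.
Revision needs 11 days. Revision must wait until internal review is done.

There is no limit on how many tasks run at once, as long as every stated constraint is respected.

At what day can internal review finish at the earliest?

Literature review waits on its own release at day 3, so it starts at day 3 and finishes at 3 + 3 = day 6.
Data collection waits on literature review (finishes day 6, plus 2-day gap → day 8), so it starts at day 8 and finishes at 8 + 6 = day 14.
Data cleaning has to wait for data collection (finishes day 14); literature review (finishes day 6). The latest of these is day 14, so data cleaning runs day 14 to 14 + 4 = day 18.
For internal review: data cleaning (finishes day 18); data collection (finishes day 14, plus 1-day gap → day 15); literature review (finishes day 6). Taking the maximum gives a start of day 18, and it finishes at 18 + 2 = day 20.

20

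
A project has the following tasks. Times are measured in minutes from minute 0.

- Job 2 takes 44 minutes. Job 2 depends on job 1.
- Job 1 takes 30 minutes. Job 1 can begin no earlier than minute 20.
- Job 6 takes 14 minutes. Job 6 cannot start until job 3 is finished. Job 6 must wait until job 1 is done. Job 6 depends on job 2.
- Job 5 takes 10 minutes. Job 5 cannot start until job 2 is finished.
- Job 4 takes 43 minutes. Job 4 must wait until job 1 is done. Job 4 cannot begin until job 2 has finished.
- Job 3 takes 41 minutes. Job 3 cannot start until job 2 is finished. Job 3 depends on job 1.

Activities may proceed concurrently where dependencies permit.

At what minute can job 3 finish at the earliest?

After its own release at minute 20, job 1 can start at minute 20 and finishes at minute 50.
After job 1 (finishes minute 50), job 2 can start at minute 50 and finishes at minute 94.
For job 3: job 2 (finishes minute 94); job 1 (finishes minute 50). Taking the maximum gives a start of minute 94, and it finishes at 94 + 41 = minute 135.

135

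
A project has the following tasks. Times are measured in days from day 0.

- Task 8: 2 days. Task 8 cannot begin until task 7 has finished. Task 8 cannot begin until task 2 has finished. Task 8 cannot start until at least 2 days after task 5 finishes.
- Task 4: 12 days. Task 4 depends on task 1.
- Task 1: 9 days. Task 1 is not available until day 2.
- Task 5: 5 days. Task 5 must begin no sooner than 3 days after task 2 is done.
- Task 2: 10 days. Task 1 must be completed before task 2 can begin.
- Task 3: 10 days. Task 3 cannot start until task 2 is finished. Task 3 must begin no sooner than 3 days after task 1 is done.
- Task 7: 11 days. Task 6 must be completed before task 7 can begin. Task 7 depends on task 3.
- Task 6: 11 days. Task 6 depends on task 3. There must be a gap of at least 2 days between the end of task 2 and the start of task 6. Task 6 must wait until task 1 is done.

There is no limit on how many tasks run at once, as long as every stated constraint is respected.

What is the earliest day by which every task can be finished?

Task 1 cannot begin until its own release at day 2. It runs from day 2 to 2 + 9 = day 11.
Task 4 cannot begin until task 1 (finishes day 11). It runs from day 11 to 11 + 12 = day 23.
Task 2 waits on task 1 (finishes day 11), so it starts at day 11 and finishes at 11 + 10 = day 21.
Task 5 waits on task 2 (finishes day 21, plus 3-day gap → day 24), so it starts at day 24 and finishes at 24 + 5 = day 29.
Task 3 has to wait for task 2 (finishes day 21); task 1 (finishes day 11, plus 3-day gap → day 14). The latest of these is day 21, so task 3 runs day 21 to 21 + 10 = day 31.
For task 6: task 3 (finishes day 31); task 2 (finishes day 21, plus 2-day gap → day 23); task 1 (finishes day 11). Taking the maximum gives a start of day 31, and it finishes at 31 + 11 = day 42.
Task 7 needs all of task 6 (finishes day 42); task 3 (finishes day 31). That puts its earliest start at day 42; it finishes at 42 + 11 = day 53.
Task 8 cannot start until task 7 (finishes day 53); task 2 (finishes day 21); task 5 (finishes day 29, plus 2-day gap → day 31). The controlling bound is day 53, so task 8 finishes at 53 + 2 = day 55.
All tasks are finished once the last one completes. Finish times: Task 1 at 11, Task 2 at 21, Task 3 at 31, Task 4 at 23, Task 5 at 29, Task 6 at 42, Task 7 at 53, Task 8 at 55. The latest is day 55.

55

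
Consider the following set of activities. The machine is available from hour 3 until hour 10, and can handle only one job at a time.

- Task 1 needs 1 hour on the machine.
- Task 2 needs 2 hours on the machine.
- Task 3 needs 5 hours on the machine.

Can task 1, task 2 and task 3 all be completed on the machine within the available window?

The machine window is 10 − 3 = 7 hours.
Running back to back, the jobs need 1 + 2 + 5 = 8 hours on the machine.
Since 8 > 7, they cannot all fit.

No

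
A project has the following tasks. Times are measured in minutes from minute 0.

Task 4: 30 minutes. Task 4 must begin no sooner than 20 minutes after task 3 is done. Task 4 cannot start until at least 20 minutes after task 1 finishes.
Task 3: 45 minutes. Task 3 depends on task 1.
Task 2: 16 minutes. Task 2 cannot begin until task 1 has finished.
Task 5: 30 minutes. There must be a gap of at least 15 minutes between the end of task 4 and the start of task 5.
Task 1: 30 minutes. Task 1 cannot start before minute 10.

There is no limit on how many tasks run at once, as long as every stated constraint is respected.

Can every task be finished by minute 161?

No

Task 1 cannot begin until its own release at minute 10. It runs from minute 10 to 10 + 30 = minute 40.
After task 1 (finishes minute 40), task 3 can start at minute 40 and finishes at minute 85.
Task 4 needs all of task 3 (finishes minute 85, plus 20-minute gap → minute 105); task 1 (finishes minute 40, plus 20-minute gap → minute 60). That puts its earliest start at minute 105; it finishes at 105 + 30 = minute 135.
Task 5 cannot begin until task 4 (finishes minute 135, plus 15-minute gap → minute 150). It runs from minute 150 to 150 + 30 = minute 180.
Task 2 cannot begin until task 1 (finishes minute 40). It runs from minute 40 to 40 + 16 = minute 56.
The earliest everything can be done is minute 180, which is after the deadline of 161, so it is not possible.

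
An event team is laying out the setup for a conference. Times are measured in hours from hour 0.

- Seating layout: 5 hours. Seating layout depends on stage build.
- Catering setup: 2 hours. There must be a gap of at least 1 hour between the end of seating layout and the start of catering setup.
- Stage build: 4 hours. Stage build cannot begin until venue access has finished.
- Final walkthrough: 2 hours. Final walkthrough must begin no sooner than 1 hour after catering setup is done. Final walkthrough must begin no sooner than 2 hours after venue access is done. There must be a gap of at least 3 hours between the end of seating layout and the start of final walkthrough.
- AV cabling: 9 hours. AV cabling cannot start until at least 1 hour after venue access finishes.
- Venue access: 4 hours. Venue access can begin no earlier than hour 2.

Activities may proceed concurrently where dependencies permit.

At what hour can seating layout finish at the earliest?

Venue access cannot begin until its own release at hour 2. It runs from hour 2 to 2 + 4 = hour 6.
Stage build cannot begin until venue access (finishes hour 6). It runs from hour 6 to 6 + 4 = hour 10.
Seating layout cannot begin until stage build (finishes hour 10). It runs from hour 10 to 10 + 5 = hour 15.

15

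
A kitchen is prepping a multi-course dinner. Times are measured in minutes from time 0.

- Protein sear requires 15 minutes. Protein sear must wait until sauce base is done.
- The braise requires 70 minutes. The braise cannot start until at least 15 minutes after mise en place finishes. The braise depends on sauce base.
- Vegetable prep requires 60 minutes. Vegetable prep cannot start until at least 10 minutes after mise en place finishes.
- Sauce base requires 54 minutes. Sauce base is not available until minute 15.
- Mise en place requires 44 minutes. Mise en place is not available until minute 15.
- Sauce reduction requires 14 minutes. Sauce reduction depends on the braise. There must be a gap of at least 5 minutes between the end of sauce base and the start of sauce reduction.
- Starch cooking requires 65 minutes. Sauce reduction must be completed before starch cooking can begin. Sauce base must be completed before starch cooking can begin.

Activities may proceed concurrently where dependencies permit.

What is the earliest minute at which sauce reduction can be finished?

158

After its own release at minute 15, sauce base can start at minute 15 and finishes at minute 69.
Mise en place cannot begin until its own release at minute 15. It runs from minute 15 to 15 + 44 = minute 59.
The braise needs all of mise en place (finishes minute 59, plus 15-minute gap → minute 74); sauce base (finishes minute 69). That puts its earliest start at minute 74; it finishes at 74 + 70 = minute 144.
Sauce reduction cannot start until the braise (finishes minute 144); sauce base (finishes minute 69, plus 5-minute gap → minute 74). The controlling bound is minute 144, so sauce reduction finishes at 144 + 14 = minute 158.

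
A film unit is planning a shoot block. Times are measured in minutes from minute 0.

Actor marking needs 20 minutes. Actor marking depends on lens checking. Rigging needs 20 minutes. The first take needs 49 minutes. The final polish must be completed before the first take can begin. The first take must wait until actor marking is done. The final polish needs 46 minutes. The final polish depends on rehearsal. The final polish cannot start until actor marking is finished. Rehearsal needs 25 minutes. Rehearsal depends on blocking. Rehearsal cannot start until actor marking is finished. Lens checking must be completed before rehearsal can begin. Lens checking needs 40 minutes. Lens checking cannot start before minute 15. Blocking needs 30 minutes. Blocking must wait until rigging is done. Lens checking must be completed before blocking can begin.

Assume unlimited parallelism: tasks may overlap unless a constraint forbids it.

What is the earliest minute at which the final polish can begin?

Lens checking waits on its own release at minute 15, so it starts at minute 15 and finishes at 15 + 40 = minute 55.
After lens checking (finishes minute 55), actor marking can start at minute 55 and finishes at minute 75.
Rigging can start immediately at minute 0; it finishes at minute 20.
Blocking cannot start until rigging (finishes minute 20); lens checking (finishes minute 55). The controlling bound is minute 55, so blocking finishes at 55 + 30 = minute 85.
Rehearsal has to wait for blocking (finishes minute 85); actor marking (finishes minute 75); lens checking (finishes minute 55). The latest of these is minute 85, so rehearsal runs minute 85 to 85 + 25 = minute 110.
The final polish waits on rehearsal (finishes minute 110); actor marking (finishes minute 75). The latest of these is minute 110, which is the earliest the final polish can start.

110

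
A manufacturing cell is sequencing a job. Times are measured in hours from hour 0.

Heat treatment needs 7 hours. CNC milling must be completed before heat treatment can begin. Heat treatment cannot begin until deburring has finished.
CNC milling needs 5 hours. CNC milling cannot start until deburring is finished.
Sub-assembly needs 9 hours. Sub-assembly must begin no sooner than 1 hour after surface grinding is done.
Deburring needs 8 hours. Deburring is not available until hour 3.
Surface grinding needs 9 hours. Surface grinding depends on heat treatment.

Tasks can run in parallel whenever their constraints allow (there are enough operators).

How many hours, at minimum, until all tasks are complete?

42

Deburring waits on its own release at hour 3, so it starts at hour 3 and finishes at 3 + 8 = hour 11.
CNC milling waits on deburring (finishes hour 11), so it starts at hour 11 and finishes at 11 + 5 = hour 16.
For heat treatment: CNC milling (finishes hour 16); deburring (finishes hour 11). Taking the maximum gives a start of hour 16, and it finishes at 16 + 7 = hour 23.
Surface grinding cannot begin until heat treatment (finishes hour 23). It runs from hour 23 to 23 + 9 = hour 32.
After surface grinding (finishes hour 32, plus 1-hour gap → hour 33), sub-assembly can start at hour 33 and finishes at hour 42.
All tasks are finished once the last one completes. Finish times: Deburring at 11, CNC milling at 16, Heat treatment at 23, Surface grinding at 32, Sub-assembly at 42. The latest is hour 42.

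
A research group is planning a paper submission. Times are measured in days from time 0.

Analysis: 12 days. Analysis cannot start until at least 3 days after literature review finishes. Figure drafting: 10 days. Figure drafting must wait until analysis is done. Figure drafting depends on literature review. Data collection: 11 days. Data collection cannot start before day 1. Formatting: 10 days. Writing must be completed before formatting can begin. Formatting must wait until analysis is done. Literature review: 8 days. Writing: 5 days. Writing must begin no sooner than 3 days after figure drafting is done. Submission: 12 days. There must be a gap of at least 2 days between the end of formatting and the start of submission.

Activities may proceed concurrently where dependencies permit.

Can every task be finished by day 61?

No

After its own release at day 1, data collection can start at day 1 and finishes at day 12.
Nothing blocks literature review, so it runs from day 0 to day 8.
Analysis cannot begin until literature review (finishes day 8, plus 3-day gap → day 11). It runs from day 11 to 11 + 12 = day 23.
Figure drafting cannot start until analysis (finishes day 23); literature review (finishes day 8). The controlling bound is day 23, so figure drafting finishes at 23 + 10 = day 33.
Writing cannot begin until figure drafting (finishes day 33, plus 3-day gap → day 36). It runs from day 36 to 36 + 5 = day 41.
Formatting needs all of writing (finishes day 41); analysis (finishes day 23). That puts its earliest start at day 41; it finishes at 41 + 10 = day 51.
After formatting (finishes day 51, plus 2-day gap → day 53), submission can start at day 53 and finishes at day 65.
The earliest everything can be done is day 65, which is after the deadline of 61, so it is not possible.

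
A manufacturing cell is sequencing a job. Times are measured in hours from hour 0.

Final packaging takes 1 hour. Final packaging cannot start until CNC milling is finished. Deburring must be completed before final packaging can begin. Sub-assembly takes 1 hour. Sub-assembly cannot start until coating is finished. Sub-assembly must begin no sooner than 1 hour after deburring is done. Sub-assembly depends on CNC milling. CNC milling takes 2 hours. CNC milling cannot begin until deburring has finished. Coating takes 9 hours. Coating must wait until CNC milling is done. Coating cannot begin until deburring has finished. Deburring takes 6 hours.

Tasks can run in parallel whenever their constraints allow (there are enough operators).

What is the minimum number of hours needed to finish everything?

18

Deburring has no prerequisites, so it starts at hour 0 and finishes at hour 6.
After deburring (finishes hour 6), CNC milling can start at hour 6 and finishes at hour 8.
For final packaging: CNC milling (finishes hour 8); deburring (finishes hour 6). Taking the maximum gives a start of hour 8, and it finishes at 8 + 1 = hour 9.
Coating has to wait for CNC milling (finishes hour 8); deburring (finishes hour 6). The latest of these is hour 8, so coating runs hour 8 to 8 + 9 = hour 17.
Sub-assembly needs all of coating (finishes hour 17); deburring (finishes hour 6, plus 1-hour gap → hour 7); CNC milling (finishes hour 8). That puts its earliest start at hour 17; it finishes at 17 + 1 = hour 18.
All tasks are finished once the last one completes. Finish times: Deburring at 6, CNC milling at 8, Coating at 17, Sub-assembly at 18, Final packaging at 9. The latest is hour 18.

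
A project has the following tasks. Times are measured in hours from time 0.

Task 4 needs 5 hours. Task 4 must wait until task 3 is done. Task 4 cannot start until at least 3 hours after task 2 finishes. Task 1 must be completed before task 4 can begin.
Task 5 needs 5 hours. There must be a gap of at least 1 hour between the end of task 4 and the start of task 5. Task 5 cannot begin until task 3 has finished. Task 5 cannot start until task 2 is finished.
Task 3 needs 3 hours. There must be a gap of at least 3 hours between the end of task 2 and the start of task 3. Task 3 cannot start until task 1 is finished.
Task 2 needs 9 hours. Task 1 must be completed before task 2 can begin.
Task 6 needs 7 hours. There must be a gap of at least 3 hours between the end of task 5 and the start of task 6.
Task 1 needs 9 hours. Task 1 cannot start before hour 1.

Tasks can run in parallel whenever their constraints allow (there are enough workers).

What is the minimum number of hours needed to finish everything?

46

After its own release at hour 1, task 1 can start at hour 1 and finishes at hour 10.
Task 2 cannot begin until task 1 (finishes hour 10). It runs from hour 10 to 10 + 9 = hour 19.
For task 3: task 2 (finishes hour 19, plus 3-hour gap → hour 22); task 1 (finishes hour 10). Taking the maximum gives a start of hour 22, and it finishes at 22 + 3 = hour 25.
For task 4: task 3 (finishes hour 25); task 2 (finishes hour 19, plus 3-hour gap → hour 22); task 1 (finishes hour 10). Taking the maximum gives a start of hour 25, and it finishes at 25 + 5 = hour 30.
Task 5 has to wait for task 4 (finishes hour 30, plus 1-hour gap → hour 31); task 3 (finishes hour 25); task 2 (finishes hour 19). The latest of these is hour 31, so task 5 runs hour 31 to 31 + 5 = hour 36.
Task 6 cannot begin until task 5 (finishes hour 36, plus 3-hour gap → hour 39). It runs from hour 39 to 39 + 7 = hour 46.
All tasks are finished once the last one completes. Finish times: Task 1 at 10, Task 2 at 19, Task 3 at 25, Task 4 at 30, Task 5 at 36, Task 6 at 46. The latest is hour 46.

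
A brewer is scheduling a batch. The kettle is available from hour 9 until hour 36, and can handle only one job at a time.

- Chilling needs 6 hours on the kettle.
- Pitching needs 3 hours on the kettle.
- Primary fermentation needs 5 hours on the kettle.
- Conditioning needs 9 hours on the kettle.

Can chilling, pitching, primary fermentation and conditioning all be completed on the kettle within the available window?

Yes

The kettle window is 36 − 9 = 27 hours.
Running back to back, the jobs need 6 + 3 + 5 + 9 = 23 hours on the kettle.
Since 23 ≤ 27, they fit within the window.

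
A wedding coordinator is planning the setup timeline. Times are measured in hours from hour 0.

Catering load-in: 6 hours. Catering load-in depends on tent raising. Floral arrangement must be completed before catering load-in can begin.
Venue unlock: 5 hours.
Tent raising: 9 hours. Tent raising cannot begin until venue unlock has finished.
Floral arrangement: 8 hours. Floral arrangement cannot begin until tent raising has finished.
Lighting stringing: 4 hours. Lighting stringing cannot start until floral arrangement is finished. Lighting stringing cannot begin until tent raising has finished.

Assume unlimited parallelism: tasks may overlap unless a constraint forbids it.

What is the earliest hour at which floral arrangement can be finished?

Venue unlock can start immediately at hour 0; it finishes at hour 5.
Tent raising cannot begin until venue unlock (finishes hour 5). It runs from hour 5 to 5 + 9 = hour 14.
Floral arrangement waits on tent raising (finishes hour 14), so it starts at hour 14 and finishes at 14 + 8 = hour 22.

22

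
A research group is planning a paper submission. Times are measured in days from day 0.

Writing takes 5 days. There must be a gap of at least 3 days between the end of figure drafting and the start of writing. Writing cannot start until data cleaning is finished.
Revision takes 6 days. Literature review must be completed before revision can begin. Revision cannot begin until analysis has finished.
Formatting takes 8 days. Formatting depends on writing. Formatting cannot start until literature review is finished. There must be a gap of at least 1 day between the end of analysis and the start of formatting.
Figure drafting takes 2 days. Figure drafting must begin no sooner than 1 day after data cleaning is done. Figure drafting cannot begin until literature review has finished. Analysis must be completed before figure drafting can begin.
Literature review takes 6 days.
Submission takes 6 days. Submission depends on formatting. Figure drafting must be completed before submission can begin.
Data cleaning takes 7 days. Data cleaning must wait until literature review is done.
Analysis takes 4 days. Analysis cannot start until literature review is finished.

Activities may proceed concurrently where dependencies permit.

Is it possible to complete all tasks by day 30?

No

Literature review can start immediately at day 0; it finishes at day 6.
Analysis waits on literature review (finishes day 6), so it starts at day 6 and finishes at 6 + 4 = day 10.
Revision cannot start until literature review (finishes day 6); analysis (finishes day 10). The controlling bound is day 10, so revision finishes at 10 + 6 = day 16.
After literature review (finishes day 6), data cleaning can start at day 6 and finishes at day 13.
For figure drafting: data cleaning (finishes day 13, plus 1-day gap → day 14); literature review (finishes day 6); analysis (finishes day 10). Taking the maximum gives a start of day 14, and it finishes at 14 + 2 = day 16.
For writing: figure drafting (finishes day 16, plus 3-day gap → day 19); data cleaning (finishes day 13). Taking the maximum gives a start of day 19, and it finishes at 19 + 5 = day 24.
Formatting cannot start until writing (finishes day 24); literature review (finishes day 6); analysis (finishes day 10, plus 1-day gap → day 11). The controlling bound is day 24, so formatting finishes at 24 + 8 = day 32.
Submission cannot start until formatting (finishes day 32); figure drafting (finishes day 16). The controlling bound is day 32, so submission finishes at 32 + 6 = day 38.
The earliest everything can be done is day 38, which is after the deadline of 30, so it is not possible.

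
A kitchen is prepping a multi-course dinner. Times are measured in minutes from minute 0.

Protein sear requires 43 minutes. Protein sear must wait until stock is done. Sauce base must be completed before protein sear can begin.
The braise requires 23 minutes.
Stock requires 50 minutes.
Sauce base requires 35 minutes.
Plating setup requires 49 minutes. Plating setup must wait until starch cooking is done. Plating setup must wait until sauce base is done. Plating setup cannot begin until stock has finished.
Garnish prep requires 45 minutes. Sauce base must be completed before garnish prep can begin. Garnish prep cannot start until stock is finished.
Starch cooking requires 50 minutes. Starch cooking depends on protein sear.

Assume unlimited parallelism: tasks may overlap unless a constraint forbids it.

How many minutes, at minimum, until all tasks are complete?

The braise can start immediately at minute 0; it finishes at minute 23.
Nothing blocks sauce base, so it runs from minute 0 to minute 35.
Stock has no prerequisites, so it starts at minute 0 and finishes at minute 50.
For garnish prep: sauce base (finishes minute 35); stock (finishes minute 50). Taking the maximum gives a start of minute 50, and it finishes at 50 + 45 = minute 95.
Protein sear needs all of stock (finishes minute 50); sauce base (finishes minute 35). That puts its earliest start at minute 50; it finishes at 50 + 43 = minute 93.
Starch cooking waits on protein sear (finishes minute 93), so it starts at minute 93 and finishes at 93 + 50 = minute 143.
Plating setup needs all of starch cooking (finishes minute 143); sauce base (finishes minute 35); stock (finishes minute 50). That puts its earliest start at minute 143; it finishes at 143 + 49 = minute 192.
All tasks are finished once the last one completes. Finish times: Stock at 50, Sauce base at 35, The braise at 23, Protein sear at 93, Starch cooking at 143, Plating setup at 192, Garnish prep at 95. The latest is minute 192.

192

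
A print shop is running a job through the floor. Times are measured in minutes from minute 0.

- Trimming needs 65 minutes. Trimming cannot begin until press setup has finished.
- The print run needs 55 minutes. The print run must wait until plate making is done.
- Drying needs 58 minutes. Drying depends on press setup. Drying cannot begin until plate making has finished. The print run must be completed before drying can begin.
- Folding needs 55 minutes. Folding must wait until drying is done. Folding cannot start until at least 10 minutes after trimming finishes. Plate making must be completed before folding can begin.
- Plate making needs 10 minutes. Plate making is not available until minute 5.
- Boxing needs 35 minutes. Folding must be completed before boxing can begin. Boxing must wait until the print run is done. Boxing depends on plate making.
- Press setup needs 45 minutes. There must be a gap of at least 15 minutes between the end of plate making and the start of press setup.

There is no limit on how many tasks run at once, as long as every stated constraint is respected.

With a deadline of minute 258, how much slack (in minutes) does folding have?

18

After its own release at minute 5, plate making can start at minute 5 and finishes at minute 15.
After plate making (finishes minute 15), the print run can start at minute 15 and finishes at minute 70.
Press setup waits on plate making (finishes minute 15, plus 15-minute gap → minute 30), so it starts at minute 30 and finishes at 30 + 45 = minute 75.
Trimming cannot begin until press setup (finishes minute 75). It runs from minute 75 to 75 + 65 = minute 140.
Drying needs all of press setup (finishes minute 75); plate making (finishes minute 15); the print run (finishes minute 70). That puts its earliest start at minute 75; it finishes at 75 + 58 = minute 133.
Folding cannot start until drying (finishes minute 133); trimming (finishes minute 140, plus 10-minute gap → minute 150); plate making (finishes minute 15). The controlling bound is minute 150, so folding finishes at 150 + 55 = minute 205.

Working backward from the deadline:
Nothing follows boxing; the deadline of minute 258 is its only limit. It must start by 258 − 35 = minute 223.
Folding has to be done before boxing (must start by minute 223). That means finishing by minute 223, i.e. starting by 223 − 55 = minute 168.
So folding can start as early as minute 150 and as late as minute 168, giving 168 − 150 = 18 minutes of slack.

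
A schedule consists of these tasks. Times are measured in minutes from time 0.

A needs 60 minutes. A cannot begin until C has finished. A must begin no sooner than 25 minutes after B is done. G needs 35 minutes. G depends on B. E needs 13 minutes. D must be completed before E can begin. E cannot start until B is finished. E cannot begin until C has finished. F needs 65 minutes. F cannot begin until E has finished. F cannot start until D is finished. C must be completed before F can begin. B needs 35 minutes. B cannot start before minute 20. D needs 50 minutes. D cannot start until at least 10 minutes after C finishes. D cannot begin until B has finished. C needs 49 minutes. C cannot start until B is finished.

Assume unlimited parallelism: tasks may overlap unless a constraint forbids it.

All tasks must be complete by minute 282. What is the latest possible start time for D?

154

F has no dependents, so it just needs to finish by minute 282. Starting by 282 − 65 = minute 217 achieves that.
E has to be done before F (must start by minute 217). That means finishing by minute 217, i.e. starting by 217 − 13 = minute 204.
For D: E (must start by minute 204); F (must start by minute 217). The most restrictive is minute 204; with a 50-minute duration, D must start by minute 154.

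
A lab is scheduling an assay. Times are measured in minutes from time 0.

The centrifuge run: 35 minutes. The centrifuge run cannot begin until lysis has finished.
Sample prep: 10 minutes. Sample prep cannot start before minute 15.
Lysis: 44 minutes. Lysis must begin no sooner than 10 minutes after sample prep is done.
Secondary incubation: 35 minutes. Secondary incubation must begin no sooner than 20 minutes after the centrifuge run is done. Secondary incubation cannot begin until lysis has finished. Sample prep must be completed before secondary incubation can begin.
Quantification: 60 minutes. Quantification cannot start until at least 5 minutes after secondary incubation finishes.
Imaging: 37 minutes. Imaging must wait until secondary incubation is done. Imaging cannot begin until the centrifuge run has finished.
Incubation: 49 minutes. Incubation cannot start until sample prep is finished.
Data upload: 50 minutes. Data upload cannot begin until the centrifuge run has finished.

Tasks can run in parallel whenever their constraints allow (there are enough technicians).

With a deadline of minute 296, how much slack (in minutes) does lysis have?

Sample prep waits on its own release at minute 15, so it starts at minute 15 and finishes at 15 + 10 = minute 25.
After sample prep (finishes minute 25, plus 10-minute gap → minute 35), lysis can start at minute 35 and finishes at minute 79.

Working backward from the deadline:
Imaging has no dependents, so it just needs to finish by minute 296. Starting by 296 − 37 = minute 259 achieves that.
Quantification must finish by minute 296; it takes 60 minutes, so it must start by 296 − 60 = minute 236.
Secondary incubation must finish in time for imaging (must start by minute 259); quantification (must start by minute 236, minus 5-minute gap → minute 231). The tightest is minute 231, so secondary incubation must start by 231 − 35 = minute 196.
To finish by minute 296, data upload (duration 50) must start no later than minute 246.
The centrifuge run must finish in time for secondary incubation (must start by minute 196, minus 20-minute gap → minute 176); imaging (must start by minute 259); data upload (must start by minute 246). The tightest is minute 176, so the centrifuge run must start by 176 − 35 = minute 141.
Lysis feeds the centrifuge run (must start by minute 141); secondary incubation (must start by minute 196). Taking the minimum, lysis must finish by minute 141 and start by 141 − 44 = minute 97.
So lysis can start as early as minute 35 and as late as minute 97, giving 97 − 35 = 62 minutes of slack.

62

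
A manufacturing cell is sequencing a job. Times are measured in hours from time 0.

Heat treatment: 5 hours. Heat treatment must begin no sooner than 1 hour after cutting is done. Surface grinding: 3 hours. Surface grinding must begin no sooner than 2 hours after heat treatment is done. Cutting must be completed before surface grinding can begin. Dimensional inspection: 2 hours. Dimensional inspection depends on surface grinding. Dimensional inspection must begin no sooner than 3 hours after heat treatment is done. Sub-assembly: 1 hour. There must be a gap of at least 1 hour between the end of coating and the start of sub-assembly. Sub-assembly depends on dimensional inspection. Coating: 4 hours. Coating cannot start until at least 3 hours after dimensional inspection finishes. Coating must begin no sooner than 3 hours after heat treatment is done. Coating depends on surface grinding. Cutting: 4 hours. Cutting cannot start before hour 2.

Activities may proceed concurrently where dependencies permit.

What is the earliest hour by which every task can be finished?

Cutting waits on its own release at hour 2, so it starts at hour 2 and finishes at 2 + 4 = hour 6.
After cutting (finishes hour 6, plus 1-hour gap → hour 7), heat treatment can start at hour 7 and finishes at hour 12.
For surface grinding: heat treatment (finishes hour 12, plus 2-hour gap → hour 14); cutting (finishes hour 6). Taking the maximum gives a start of hour 14, and it finishes at 14 + 3 = hour 17.
Dimensional inspection needs all of surface grinding (finishes hour 17); heat treatment (finishes hour 12, plus 3-hour gap → hour 15). That puts its earliest start at hour 17; it finishes at 17 + 2 = hour 19.
Coating needs all of dimensional inspection (finishes hour 19, plus 3-hour gap → hour 22); heat treatment (finishes hour 12, plus 3-hour gap → hour 15); surface grinding (finishes hour 17). That puts its earliest start at hour 22; it finishes at 22 + 4 = hour 26.
Sub-assembly has to wait for coating (finishes hour 26, plus 1-hour gap → hour 27); dimensional inspection (finishes hour 19). The latest of these is hour 27, so sub-assembly runs hour 27 to 27 + 1 = hour 28.
All tasks are finished once the last one completes. Finish times: Cutting at 6, Heat treatment at 12, Surface grinding at 17, Dimensional inspection at 19, Coating at 26, Sub-assembly at 28. The latest is hour 28.

28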